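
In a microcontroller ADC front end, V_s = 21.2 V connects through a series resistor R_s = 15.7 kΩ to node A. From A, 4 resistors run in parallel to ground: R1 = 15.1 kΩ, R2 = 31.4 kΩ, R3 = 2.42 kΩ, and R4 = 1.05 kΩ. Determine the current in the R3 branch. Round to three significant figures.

Parallel bank: R_p = 1/(1/15.1 + 1/31.4 + 1/2.42 + 1/1.05) = 0.6832 kΩ.
Node voltage V_A = V_s · R_p/(R_s + R_p) = 21.2 × 0.04170 = 0.8841 V.
Branch current I = V_A/R3 = 0.8841/2.42 = 0.3653 mA.

I ≈ 0.365 mA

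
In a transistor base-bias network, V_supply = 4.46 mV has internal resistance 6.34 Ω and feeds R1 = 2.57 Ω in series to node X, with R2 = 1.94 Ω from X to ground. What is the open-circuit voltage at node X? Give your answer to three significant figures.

R1' = 6.34 + 2.57 = 8.910 Ω (source resistance + R1).
Open-circuit (no load on X): V_th = V_supply · R2/(R1' + R2) = 4.46 × 1.94/(8.910 + 1.94) = 0.7975 mV.

V_th ≈ 0.797 mV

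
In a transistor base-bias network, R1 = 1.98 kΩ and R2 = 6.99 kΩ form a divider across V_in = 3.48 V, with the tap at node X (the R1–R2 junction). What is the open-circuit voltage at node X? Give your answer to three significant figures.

Open-circuit (no load on X): V_th = V_in · R2/(R1 + R2) = 3.48 × 6.99/(1.980 + 6.99) = 2.712 V.

V_th ≈ 2.71 V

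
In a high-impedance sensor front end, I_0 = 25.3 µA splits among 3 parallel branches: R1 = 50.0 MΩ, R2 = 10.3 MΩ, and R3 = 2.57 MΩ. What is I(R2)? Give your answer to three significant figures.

Total conductance ΣG = 1/50.0 + 1/10.3 + 1/2.57 = 0.5062 (units of 1/MΩ).
Current divider: I(R2) = I_0 · G_k/ΣG = 25.3 × (0.09709/0.5062) = 25.3 × 0.1918 = 4.853 µA.

I ≈ 4.85 µA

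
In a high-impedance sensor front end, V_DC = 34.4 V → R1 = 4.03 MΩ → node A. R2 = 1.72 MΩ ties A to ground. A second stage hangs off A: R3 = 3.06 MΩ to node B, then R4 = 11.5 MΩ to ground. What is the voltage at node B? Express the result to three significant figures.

Node A sees R2 in parallel with the series input of stage 2, R3 + R4 = 14.56 MΩ.
Effective lower resistance at A: R2 ‖ 14.56 = 1.538 MΩ.
V_A = 34.4 × 1.538/(4.03 + 1.538) = 9.503 V.
Then the unloaded second divider: V_B = V_A × R4/(R3+R4) = 9.503 × 0.7898 = 7.506 V.

V_B ≈ 7.51 V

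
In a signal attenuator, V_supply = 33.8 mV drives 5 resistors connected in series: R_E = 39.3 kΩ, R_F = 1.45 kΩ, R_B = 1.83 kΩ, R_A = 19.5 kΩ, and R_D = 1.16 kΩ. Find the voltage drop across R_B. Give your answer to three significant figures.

V ≈ 0.978 mV

ΣR = 39.3 + 1.45 + 1.83 + 19.5 + 1.16 = 63.24 kΩ.
By the voltage-divider rule, V = 33.8 × 1.830/63.24 = 0.9781 mV.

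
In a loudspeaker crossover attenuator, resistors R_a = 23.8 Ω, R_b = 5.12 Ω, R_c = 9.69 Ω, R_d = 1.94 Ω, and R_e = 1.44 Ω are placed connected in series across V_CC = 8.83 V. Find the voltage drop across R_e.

Total series resistance ΣR = 23.8 + 5.12 + 9.69 + 1.94 + 1.44 = 41.99 Ω.
V = V_CC · R/ΣR = 8.83 × 0.03429 = 0.3028 V.

V ≈ 0.303 V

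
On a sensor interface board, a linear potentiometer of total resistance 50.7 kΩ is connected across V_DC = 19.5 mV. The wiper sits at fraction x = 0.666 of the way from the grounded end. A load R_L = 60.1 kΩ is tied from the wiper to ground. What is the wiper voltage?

Split the track: R_lower = x·R_p = 33.77 kΩ, R_upper = (1−x)·R_p = 16.93 kΩ.
Lower segment in parallel with the load: 33.77 ‖ 60.1 = 21.62 kΩ.
Loaded-divider output: V_out = 19.5 × 0.5608 = 10.94 mV.

V_out ≈ 10.9 mV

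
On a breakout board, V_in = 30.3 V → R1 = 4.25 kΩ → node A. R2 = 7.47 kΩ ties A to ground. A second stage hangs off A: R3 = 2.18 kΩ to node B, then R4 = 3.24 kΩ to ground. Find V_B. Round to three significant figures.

Node A sees R2 in parallel with the series input of stage 2, R3 + R4 = 5.420 kΩ.
R2 ‖ (R3+R4) = 3.141 kΩ.
So V_A = 30.3 × 0.4250 = 12.88 V.
Stage 2 is unloaded, so V_B = V_A · R4/(R3+R4) = 12.88 × 3.24/5.420 = 7.698 V.

V_B ≈ 7.70 V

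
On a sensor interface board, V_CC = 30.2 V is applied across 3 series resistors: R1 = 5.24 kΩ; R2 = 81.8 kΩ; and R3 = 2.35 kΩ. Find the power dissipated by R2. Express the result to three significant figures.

ΣR = 89.39 kΩ → I = 30.2/89.39 = 0.3378 mA.
P = I²R = 0.1141 × 81.8 = 9.337 mW.

P ≈ 9.34 mW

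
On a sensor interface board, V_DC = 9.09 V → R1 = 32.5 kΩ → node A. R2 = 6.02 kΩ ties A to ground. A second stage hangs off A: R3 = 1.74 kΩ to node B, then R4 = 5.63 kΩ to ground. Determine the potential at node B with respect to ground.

V_B ≈ 0.642 V

The second stage (R3 + R4 = 7.370 kΩ) loads node A in parallel with R2.
R2 ‖ (R3+R4) = 3.313 kΩ.
V_A = 9.09 × 3.313/(32.5 + 3.313) = 0.8410 V.
Stage 2 is unloaded, so V_B = V_A · R4/(R3+R4) = 0.8410 × 5.63/7.370 = 0.6425 V.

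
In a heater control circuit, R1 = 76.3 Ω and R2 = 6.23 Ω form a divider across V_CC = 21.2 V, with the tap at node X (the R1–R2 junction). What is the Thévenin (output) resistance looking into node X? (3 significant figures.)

R_th ≈ 5.76 Ω

Zeroing V_CC shorts the top of R1 to ground, so R_th = R1 ‖ R2 = 5.760 Ω.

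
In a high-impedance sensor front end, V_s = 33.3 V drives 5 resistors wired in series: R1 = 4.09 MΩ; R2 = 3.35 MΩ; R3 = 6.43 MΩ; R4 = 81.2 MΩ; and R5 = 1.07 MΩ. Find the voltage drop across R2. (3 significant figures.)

V ≈ 1.16 V

ΣR = 4.09 + 3.35 + 6.43 + 81.2 + 1.07 = 96.14 MΩ.
By the voltage-divider rule, V = 33.3 × 3.350/96.14 = 1.160 V.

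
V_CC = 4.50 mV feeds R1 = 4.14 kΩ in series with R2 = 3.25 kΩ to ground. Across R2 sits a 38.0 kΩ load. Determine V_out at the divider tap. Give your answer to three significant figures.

First combine the lower leg with the load: R2 ‖ R_L = 2.994 kΩ.
Voltage divider with the loaded lower leg: V_out = 4.50 × 2.994/(4.14 + 2.994) = 4.50 × 0.4197 = 1.889 mV.
(Unloaded it would be 1.98 mV; the load pulls it down.)

V_out ≈ 1.89 mV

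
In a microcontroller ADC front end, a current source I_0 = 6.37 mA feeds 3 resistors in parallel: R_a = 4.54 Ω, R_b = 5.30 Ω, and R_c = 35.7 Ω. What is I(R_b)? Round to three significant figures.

ΣG = 1/4.54 + 1/5.30 + 1/35.7 = 0.4370.
By the current-divider rule, I = I_0 · G_k/ΣG = 6.37 × 0.4318 = 2.751 mA.

I ≈ 2.75 mA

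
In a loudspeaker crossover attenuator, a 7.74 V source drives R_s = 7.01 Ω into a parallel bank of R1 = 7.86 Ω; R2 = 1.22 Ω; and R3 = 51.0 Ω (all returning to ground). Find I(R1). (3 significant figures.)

Equivalent of the parallel group: R_p = 1.035 Ω.
V_A = 7.74 × 1.035/8.045 = 0.9955 V.
I(R1) = V_A / R1 = 0.9955/7.86 = 0.1267 A.

I ≈ 0.127 A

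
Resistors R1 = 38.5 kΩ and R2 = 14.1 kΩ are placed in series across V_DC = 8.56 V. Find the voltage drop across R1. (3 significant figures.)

ΣR = 38.5 + 14.1 = 52.60 kΩ.
V = V_DC · R/ΣR = 8.56 × 0.7319 = 6.265 V.

V ≈ 6.27 V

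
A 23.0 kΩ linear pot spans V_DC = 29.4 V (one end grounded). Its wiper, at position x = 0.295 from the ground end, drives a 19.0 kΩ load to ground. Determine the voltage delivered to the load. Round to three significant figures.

V_out ≈ 6.93 V

The pot divides into 16.22 kΩ above the wiper and 6.785 kΩ below.
Lower segment in parallel with the load: 6.785 ‖ 19.0 = 5.000 kΩ.
Loaded-divider output: V_out = 29.4 × 0.2357 = 6.929 V.
(Unloaded: V_out = x·V_DC = 8.67 V.)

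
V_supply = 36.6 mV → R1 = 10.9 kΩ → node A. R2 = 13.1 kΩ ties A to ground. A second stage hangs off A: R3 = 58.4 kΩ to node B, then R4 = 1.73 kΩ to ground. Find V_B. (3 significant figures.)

V_B ≈ 0.523 mV

Looking into the second stage from A: R3 + R4 = 60.13 kΩ appears in parallel with R2.
Effective lower resistance at A: R2 ‖ 60.13 = 10.76 kΩ.
So V_A = 36.6 × 0.4967 = 18.18 mV.
Stage 2 is unloaded, so V_B = V_A · R4/(R3+R4) = 18.18 × 1.73/60.13 = 0.5230 mV.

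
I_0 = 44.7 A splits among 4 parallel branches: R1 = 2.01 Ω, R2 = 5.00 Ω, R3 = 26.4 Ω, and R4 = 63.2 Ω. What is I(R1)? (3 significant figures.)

I ≈ 29.6 A

ΣG = 1/2.01 + 1/5.00 + 1/26.4 + 1/63.2 = 0.7512.
By the current-divider rule, I = I_0 · G_k/ΣG = 44.7 × 0.6623 = 29.60 A.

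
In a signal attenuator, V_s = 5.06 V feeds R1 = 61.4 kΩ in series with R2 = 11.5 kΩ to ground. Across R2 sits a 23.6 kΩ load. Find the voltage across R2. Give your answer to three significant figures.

The load sits in parallel with R2, giving an effective lower resistance R2' = R2·R_L/(R2+R_L) = 7.732 kΩ.
Voltage divider with the loaded lower leg: V_out = 5.06 × 7.732/(61.4 + 7.732) = 5.06 × 0.1118 = 0.5659 V.
(Unloaded it would be 0.798 V; the load pulls it down.)

V_out ≈ 0.566 V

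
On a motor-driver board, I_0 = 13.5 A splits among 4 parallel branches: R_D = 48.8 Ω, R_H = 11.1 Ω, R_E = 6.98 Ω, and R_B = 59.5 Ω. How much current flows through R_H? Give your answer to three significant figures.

I ≈ 4.49 A

Conductances: ΣG = 1/48.8 + 1/11.1 + 1/6.98 + 1/59.5 = 0.2707 (1/Ω).
By the current-divider rule, I = I_0 · G_k/ΣG = 13.5 × 0.3329 = 4.494 A.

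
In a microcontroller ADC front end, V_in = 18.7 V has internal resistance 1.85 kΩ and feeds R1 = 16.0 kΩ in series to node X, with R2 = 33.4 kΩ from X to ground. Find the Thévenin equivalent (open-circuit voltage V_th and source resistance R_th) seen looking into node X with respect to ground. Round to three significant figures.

V_th ≈ 12.2 V, R_th ≈ 11.6 kΩ

R1' = 1.85 + 16.0 = 17.85 kΩ (source resistance + R1).
V_th is the unloaded tap voltage: V_in · R2/(R1'+R2) = 18.7 × 0.6517 = 12.19 V.
With V_in suppressed (replaced by a short), R_th = R1' ‖ R2 = (17.85 × 33.4)/(17.85 + 33.4) = 11.63 kΩ.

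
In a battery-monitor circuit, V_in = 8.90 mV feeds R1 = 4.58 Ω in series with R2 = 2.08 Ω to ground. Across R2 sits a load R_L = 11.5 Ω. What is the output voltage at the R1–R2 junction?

V_out ≈ 2.47 mV

R2 ‖ R_L = (2.08 × 11.5)/(2.08 + 11.5) = 1.761 Ω.
Voltage divider with the loaded lower leg: V_out = 8.90 × 1.761/(4.58 + 1.761) = 8.90 × 0.2778 = 2.472 mV.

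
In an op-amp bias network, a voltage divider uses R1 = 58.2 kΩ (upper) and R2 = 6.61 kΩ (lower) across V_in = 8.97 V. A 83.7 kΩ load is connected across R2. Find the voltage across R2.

V_out ≈ 0.854 V

The load sits in parallel with R2, giving an effective lower resistance R2' = R2·R_L/(R2+R_L) = 6.126 kΩ.
Then V_out = V_in · R2'/(R1 + R2') = 8.97 × 6.126/64.33 = 0.8543 V.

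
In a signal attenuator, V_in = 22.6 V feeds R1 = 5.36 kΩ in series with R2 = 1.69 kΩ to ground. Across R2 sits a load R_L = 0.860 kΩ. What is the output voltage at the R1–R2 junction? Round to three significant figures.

V_out ≈ 2.17 V

First combine the lower leg with the load: R2 ‖ R_L = 0.5700 kΩ.
Now apply the divider: V_out = 22.6 × 0.09612 = 2.172 V.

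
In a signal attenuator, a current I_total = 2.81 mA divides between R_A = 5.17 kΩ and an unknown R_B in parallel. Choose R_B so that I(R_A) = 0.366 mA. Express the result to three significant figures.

R_B ≈ 0.774 kΩ

In a two-way split, I_A/I_total = R_B/(R_A + R_B).
With f = 0.1302, R_B = R_A · f/(1−f) = 5.17 × 0.1498 = 0.7742 kΩ.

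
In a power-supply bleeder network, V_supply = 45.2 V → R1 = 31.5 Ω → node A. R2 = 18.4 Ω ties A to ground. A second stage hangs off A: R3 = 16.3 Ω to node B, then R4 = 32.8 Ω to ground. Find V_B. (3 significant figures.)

Node A sees R2 in parallel with the series input of stage 2, R3 + R4 = 49.10 Ω.
Effective lower resistance at A: R2 ‖ 49.10 = 13.38 Ω.
So V_A = 45.2 × 0.2982 = 13.48 V.
Stage 2 is unloaded, so V_B = V_A · R4/(R3+R4) = 13.48 × 32.8/49.10 = 9.004 V.

V_B ≈ 9.00 V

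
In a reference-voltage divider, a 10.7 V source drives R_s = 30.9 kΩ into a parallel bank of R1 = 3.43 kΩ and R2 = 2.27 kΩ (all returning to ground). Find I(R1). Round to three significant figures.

I ≈ 0.132 mA

Equivalent of the parallel group: R_p = 1.366 kΩ.
Node voltage V_A = V_in · R_p/(R_s + R_p) = 10.7 × 0.04234 = 0.4530 V.
I(R1) = V_A / R1 = 0.4530/3.43 = 0.1321 mA.
(Equivalently: I_total = 0.3316 mA, then current-divider fraction G_k/ΣG = 0.3982.)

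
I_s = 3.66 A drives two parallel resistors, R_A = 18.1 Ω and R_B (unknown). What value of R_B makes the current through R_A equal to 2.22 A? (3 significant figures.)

The fraction through R_A equals R_B/(R_A+R_B).
With f = 0.6066, R_B = R_A · f/(1−f) = 18.1 × 1.542 = 27.90 Ω.

R_B ≈ 27.9 Ω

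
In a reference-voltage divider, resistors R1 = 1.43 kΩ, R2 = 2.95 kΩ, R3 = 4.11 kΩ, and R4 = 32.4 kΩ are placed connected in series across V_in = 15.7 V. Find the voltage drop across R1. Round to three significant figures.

Total series resistance ΣR = 1.43 + 2.95 + 4.11 + 32.4 = 40.89 kΩ.
By the voltage-divider rule, V = 15.7 × 1.430/40.89 = 0.5491 V.

V ≈ 0.549 V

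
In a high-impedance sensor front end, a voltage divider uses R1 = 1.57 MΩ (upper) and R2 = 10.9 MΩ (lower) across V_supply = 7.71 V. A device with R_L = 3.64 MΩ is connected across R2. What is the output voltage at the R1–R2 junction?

R2 ‖ R_L = (10.9 × 3.64)/(10.9 + 3.64) = 2.729 MΩ.
Now apply the divider: V_out = 7.71 × 0.6348 = 4.894 V.
(Unloaded it would be 6.74 V; the load pulls it down.)

V_out ≈ 4.89 V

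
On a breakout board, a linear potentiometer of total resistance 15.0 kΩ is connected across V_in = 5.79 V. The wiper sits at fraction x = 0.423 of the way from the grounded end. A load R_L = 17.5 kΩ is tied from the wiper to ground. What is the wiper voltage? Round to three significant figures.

V_out ≈ 2.03 V

The pot divides into 8.655 kΩ above the wiper and 6.345 kΩ below.
R_L loads the lower segment: effective lower R = 4.657 kΩ.
Then V_out = V_in · 4.657/(8.655 + 4.657) = 2.025 V.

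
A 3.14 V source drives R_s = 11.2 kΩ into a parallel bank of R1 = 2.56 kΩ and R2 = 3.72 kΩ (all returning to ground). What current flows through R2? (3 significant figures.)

I ≈ 0.101 mA

Parallel bank: R_p = 1/(1/2.56 + 1/3.72) = 1.516 kΩ.
V_A = 3.14 × 1.516/12.72 = 0.3744 V.
I(R2) = V_A / R2 = 0.3744/3.72 = 0.1007 mA.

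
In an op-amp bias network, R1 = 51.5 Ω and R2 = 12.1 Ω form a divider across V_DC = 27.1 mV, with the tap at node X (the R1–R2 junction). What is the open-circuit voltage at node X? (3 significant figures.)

With X open, the divider is unloaded: V_th = 27.1 × 12.1/63.60 = 5.156 mV.

V_th ≈ 5.16 mV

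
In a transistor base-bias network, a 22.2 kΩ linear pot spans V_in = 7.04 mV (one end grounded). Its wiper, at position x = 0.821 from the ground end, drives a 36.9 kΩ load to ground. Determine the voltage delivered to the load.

V_out ≈ 5.31 mV

Split the track: R_lower = x·R_p = 18.23 kΩ, R_upper = (1−x)·R_p = 3.974 kΩ.
R_L loads the lower segment: effective lower R = 12.20 kΩ.
Then V_out = V_in · 12.20/(3.974 + 12.20) = 5.310 mV.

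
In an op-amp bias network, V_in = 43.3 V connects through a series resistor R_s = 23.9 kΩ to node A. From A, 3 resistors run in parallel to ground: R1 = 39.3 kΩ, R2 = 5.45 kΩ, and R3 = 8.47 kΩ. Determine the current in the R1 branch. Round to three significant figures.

I ≈ 0.125 mA

Parallel bank: R_p = 1/(1/39.3 + 1/5.45 + 1/8.47) = 3.058 kΩ.
Node voltage V_A = V_in · R_p/(R_s + R_p) = 43.3 × 0.1134 = 4.912 V.
Branch current I = V_A/R1 = 4.912/39.3 = 0.1250 mA.
(Equivalently: I_total = 1.606 mA, then current-divider fraction G_k/ΣG = 0.07782.)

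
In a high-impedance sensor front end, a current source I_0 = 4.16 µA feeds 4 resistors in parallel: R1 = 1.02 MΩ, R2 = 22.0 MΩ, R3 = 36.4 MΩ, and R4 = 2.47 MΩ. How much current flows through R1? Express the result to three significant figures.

I ≈ 2.80 µA

Conductances: ΣG = 1/1.02 + 1/22.0 + 1/36.4 + 1/2.47 = 1.458 (1/MΩ).
R1 takes the fraction G_k/ΣG = 0.9804/1.458 = 0.6723, so I = 4.16 × 0.6723 = 2.797 µA.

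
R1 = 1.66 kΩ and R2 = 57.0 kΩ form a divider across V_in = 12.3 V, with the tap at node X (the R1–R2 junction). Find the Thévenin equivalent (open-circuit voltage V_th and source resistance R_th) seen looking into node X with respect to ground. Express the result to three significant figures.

V_th ≈ 12.0 V, R_th ≈ 1.61 kΩ

With X open, the divider is unloaded: V_th = 12.3 × 57.0/58.66 = 11.95 V.
Looking into X with the source shorted: R_th = R1·R2/(R1+R2) = 1.660 × 57.0/58.66 = 1.613 kΩ.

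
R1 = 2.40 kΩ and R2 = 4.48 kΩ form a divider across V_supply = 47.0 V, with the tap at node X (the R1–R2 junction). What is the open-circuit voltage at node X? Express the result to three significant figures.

V_th is the unloaded tap voltage: V_supply · R2/(R1+R2) = 47.0 × 0.6512 = 30.60 V.

V_th ≈ 30.6 V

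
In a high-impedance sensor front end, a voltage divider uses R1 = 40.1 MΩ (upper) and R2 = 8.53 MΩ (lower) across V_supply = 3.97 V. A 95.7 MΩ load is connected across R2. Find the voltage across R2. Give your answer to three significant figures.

First combine the lower leg with the load: R2 ‖ R_L = 7.832 MΩ.
Then V_out = V_supply · R2'/(R1 + R2') = 3.97 × 7.832/47.93 = 0.6487 V.
(Unloaded it would be 0.696 V; the load pulls it down.)

V_out ≈ 0.649 V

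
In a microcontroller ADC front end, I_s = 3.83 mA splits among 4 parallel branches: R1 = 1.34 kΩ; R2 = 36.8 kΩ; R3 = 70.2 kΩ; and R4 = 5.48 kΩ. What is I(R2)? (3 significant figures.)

I ≈ 0.107 mA

Total conductance ΣG = 1/1.34 + 1/36.8 + 1/70.2 + 1/5.48 = 0.9702 (units of 1/kΩ).
Current divider: I(R2) = I_s · G_k/ΣG = 3.83 × (0.02717/0.9702) = 3.83 × 0.02801 = 0.1073 mA.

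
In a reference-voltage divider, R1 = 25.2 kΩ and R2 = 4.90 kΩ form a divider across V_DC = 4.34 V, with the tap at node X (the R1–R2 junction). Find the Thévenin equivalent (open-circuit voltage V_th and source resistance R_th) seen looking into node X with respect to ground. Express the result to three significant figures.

V_th ≈ 0.707 V, R_th ≈ 4.10 kΩ

V_th is the unloaded tap voltage: V_DC · R2/(R1+R2) = 4.34 × 0.1628 = 0.7065 V.
Looking into X with the source shorted: R_th = R1·R2/(R1+R2) = 25.20 × 4.90/30.10 = 4.102 kΩ.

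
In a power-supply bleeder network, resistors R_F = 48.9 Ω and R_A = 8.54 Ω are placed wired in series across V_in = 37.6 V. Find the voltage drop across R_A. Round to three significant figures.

V ≈ 5.59 V

Series total: ΣR = 48.9 + 8.54 = 57.44 Ω.
By the voltage-divider rule, V = 37.6 × 8.540/57.44 = 5.590 V.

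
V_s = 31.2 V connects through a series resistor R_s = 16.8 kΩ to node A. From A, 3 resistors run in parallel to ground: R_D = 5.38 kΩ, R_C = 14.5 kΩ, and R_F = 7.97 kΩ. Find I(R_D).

Combine the parallel branches: R_p = (1/5.38 + 1/14.5 + 1/7.97)⁻¹ = 2.629 kΩ.
Node voltage V_A = V_s · R_p/(R_s + R_p) = 31.2 × 0.1353 = 4.222 V.
Branch current I = V_A/R_D = 4.222/5.38 = 0.7848 mA.
(Equivalently: I_total = 1.606 mA, then current-divider fraction G_k/ΣG = 0.4887.)

I ≈ 0.785 mA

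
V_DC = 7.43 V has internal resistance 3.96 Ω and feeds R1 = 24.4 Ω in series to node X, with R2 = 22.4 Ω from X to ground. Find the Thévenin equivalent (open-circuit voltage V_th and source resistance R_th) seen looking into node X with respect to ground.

R1' = 3.96 + 24.4 = 28.36 Ω (source resistance + R1).
V_th is the unloaded tap voltage: V_DC · R2/(R1'+R2) = 7.43 × 0.4413 = 3.279 V.
With V_DC suppressed (replaced by a short), R_th = R1' ‖ R2 = (28.36 × 22.4)/(28.36 + 22.4) = 12.52 Ω.

V_th ≈ 3.28 V, R_th ≈ 12.5 Ω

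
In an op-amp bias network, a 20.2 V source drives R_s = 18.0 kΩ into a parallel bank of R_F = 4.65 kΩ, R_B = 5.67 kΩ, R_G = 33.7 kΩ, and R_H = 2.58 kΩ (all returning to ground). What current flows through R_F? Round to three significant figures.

I ≈ 0.279 mA

Parallel bank: R_p = 1/(1/4.65 + 1/5.67 + 1/33.7 + 1/2.58) = 1.237 kΩ.
Node voltage V_A = V_in · R_p/(R_s + R_p) = 20.2 × 0.06428 = 1.298 V.
Branch current I = V_A/R_F = 1.298/4.65 = 0.2792 mA.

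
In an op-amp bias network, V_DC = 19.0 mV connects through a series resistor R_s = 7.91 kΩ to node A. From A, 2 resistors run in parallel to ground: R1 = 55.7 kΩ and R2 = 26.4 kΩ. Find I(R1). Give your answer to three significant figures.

Parallel bank: R_p = 1/(1/55.7 + 1/26.4) = 17.91 kΩ.
V_A = 19.0 × 17.91/25.82 = 13.18 mV.
I(R1) = V_A / R1 = 13.18/55.7 = 0.2366 µA.

I ≈ 0.237 µA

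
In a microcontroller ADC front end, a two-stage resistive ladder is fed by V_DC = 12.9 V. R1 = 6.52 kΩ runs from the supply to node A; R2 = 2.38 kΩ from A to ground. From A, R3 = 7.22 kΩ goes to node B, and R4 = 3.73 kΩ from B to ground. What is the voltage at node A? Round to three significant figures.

Node A sees R2 in parallel with the series input of stage 2, R3 + R4 = 10.95 kΩ.
R2 ‖ (R3+R4) = 1.955 kΩ.
V_A = 12.9 × 1.955/(6.52 + 1.955) = 2.976 V.

V_A ≈ 2.98 V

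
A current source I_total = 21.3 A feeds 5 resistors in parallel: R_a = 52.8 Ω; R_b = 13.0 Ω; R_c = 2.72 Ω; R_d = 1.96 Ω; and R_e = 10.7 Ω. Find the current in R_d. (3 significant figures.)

I ≈ 10.2 A

ΣG = 1/52.8 + 1/13.0 + 1/2.72 + 1/1.96 + 1/10.7 = 1.067.
By the current-divider rule, I = I_total · G_k/ΣG = 21.3 × 0.4781 = 10.18 A.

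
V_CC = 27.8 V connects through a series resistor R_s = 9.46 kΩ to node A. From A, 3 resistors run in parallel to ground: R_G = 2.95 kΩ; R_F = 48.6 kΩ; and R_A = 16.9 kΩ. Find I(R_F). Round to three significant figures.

Combine the parallel branches: R_p = (1/2.95 + 1/48.6 + 1/16.9)⁻¹ = 2.388 kΩ.
V_A = 27.8 × 2.388/11.85 = 5.603 V.
Branch current I = V_A/R_F = 5.603/48.6 = 0.1153 mA.
(Equivalently: I_total = 2.346 mA, then current-divider fraction G_k/ΣG = 0.04914.)

I ≈ 0.115 mA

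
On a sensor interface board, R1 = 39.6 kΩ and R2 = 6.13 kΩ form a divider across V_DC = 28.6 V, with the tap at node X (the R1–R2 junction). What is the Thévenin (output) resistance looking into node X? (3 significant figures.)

Zeroing V_DC shorts the top of R1 to ground, so R_th = R1 ‖ R2 = 5.308 kΩ.

R_th ≈ 5.31 kΩ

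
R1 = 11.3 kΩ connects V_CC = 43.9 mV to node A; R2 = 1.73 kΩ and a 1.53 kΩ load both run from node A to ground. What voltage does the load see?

First combine the lower leg with the load: R2 ‖ R_L = 0.8119 kΩ.
Now apply the divider: V_out = 43.9 × 0.06704 = 2.943 mV.

V_out ≈ 2.94 mV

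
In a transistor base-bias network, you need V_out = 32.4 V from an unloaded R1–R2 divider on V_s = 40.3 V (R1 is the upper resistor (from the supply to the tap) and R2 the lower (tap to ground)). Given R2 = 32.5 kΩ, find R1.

Required fraction k = V_out/V_s = 0.8040.
R1 = R2·(1/k − 1) = 32.5 × 0.2438 = 7.924 kΩ.

R1 ≈ 7.92 kΩ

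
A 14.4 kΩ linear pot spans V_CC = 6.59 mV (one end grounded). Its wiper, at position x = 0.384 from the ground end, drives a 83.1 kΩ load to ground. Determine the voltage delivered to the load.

V_out ≈ 2.43 mV

Lower segment x·R_p = 5.530 kΩ; upper segment (1−x)·R_p = 8.870 kΩ.
Lower segment in parallel with the load: 5.530 ‖ 83.1 = 5.185 kΩ.
Loaded-divider output: V_out = 6.59 × 0.3689 = 2.431 mV.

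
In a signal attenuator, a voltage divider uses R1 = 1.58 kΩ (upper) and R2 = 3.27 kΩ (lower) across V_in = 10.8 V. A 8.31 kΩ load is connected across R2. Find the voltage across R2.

The load sits in parallel with R2, giving an effective lower resistance R2' = R2·R_L/(R2+R_L) = 2.347 kΩ.
Now apply the divider: V_out = 10.8 × 0.5976 = 6.454 V.
(Unloaded it would be 7.28 V; the load pulls it down.)

V_out ≈ 6.45 V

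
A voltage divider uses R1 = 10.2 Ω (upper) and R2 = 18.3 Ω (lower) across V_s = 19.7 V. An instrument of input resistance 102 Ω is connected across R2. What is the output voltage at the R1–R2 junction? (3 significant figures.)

V_out ≈ 11.9 V

R2 ‖ R_L = (18.3 × 102)/(18.3 + 102) = 15.52 Ω.
Now apply the divider: V_out = 19.7 × 0.6034 = 11.89 V.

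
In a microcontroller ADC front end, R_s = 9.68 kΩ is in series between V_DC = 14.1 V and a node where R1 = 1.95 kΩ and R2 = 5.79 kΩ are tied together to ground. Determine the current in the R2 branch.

I ≈ 0.319 mA

Equivalent of the parallel group: R_p = 1.459 kΩ.
Node voltage V_A = V_DC · R_p/(R_s + R_p) = 14.1 × 0.1310 = 1.847 V.
Branch current I = V_A/R2 = 1.847/5.79 = 0.3189 mA.
(Check via current divider: I_total = 1.266 mA; share G_k/ΣG = 0.2519 → same result.)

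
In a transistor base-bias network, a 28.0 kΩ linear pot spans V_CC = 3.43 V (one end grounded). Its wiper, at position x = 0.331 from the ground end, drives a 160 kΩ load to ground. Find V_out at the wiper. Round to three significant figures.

V_out ≈ 1.09 V

Lower segment x·R_p = 9.268 kΩ; upper segment (1−x)·R_p = 18.73 kΩ.
R_L loads the lower segment: effective lower R = 8.761 kΩ.
Then V_out = V_CC · 8.761/(18.73 + 8.761) = 1.093 V.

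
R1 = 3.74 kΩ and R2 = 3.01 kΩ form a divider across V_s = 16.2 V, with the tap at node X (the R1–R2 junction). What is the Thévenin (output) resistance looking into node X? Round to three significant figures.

R_th ≈ 1.67 kΩ

Looking into X with the source shorted: R_th = R1·R2/(R1+R2) = 3.740 × 3.01/6.750 = 1.668 kΩ.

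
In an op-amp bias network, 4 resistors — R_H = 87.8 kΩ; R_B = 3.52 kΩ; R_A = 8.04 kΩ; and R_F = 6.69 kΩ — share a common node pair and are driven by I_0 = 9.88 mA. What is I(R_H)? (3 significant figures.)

I ≈ 0.198 mA

Conductances: ΣG = 1/87.8 + 1/3.52 + 1/8.04 + 1/6.69 = 0.5693 (1/kΩ).
By the current-divider rule, I = I_0 · G_k/ΣG = 9.88 × 0.02000 = 0.1976 mA.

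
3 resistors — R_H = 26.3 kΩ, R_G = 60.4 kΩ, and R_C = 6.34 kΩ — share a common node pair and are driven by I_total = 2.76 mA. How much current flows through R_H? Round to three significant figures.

I ≈ 0.494 mA

Total conductance ΣG = 1/26.3 + 1/60.4 + 1/6.34 = 0.2123 (units of 1/kΩ).
Current divider: I(R_H) = I_total · G_k/ΣG = 2.76 × (0.03802/0.2123) = 2.76 × 0.1791 = 0.4943 mA.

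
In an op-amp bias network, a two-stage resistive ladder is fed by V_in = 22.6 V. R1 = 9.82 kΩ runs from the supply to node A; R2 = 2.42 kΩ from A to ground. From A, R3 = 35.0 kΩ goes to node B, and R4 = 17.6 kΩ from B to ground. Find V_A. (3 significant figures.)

V_A ≈ 4.31 V

The second stage (R3 + R4 = 52.60 kΩ) loads node A in parallel with R2.
Effective lower resistance at A: R2 ‖ 52.60 = 2.314 kΩ.
V_A = 22.6 × 2.314/(9.82 + 2.314) = 4.309 V.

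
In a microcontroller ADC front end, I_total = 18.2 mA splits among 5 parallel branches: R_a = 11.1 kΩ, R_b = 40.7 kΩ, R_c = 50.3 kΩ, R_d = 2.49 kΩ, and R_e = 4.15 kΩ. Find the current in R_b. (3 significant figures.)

I ≈ 0.575 mA

ΣG = 1/11.1 + 1/40.7 + 1/50.3 + 1/2.49 + 1/4.15 = 0.7771.
By the current-divider rule, I = I_total · G_k/ΣG = 18.2 × 0.03162 = 0.5754 mA.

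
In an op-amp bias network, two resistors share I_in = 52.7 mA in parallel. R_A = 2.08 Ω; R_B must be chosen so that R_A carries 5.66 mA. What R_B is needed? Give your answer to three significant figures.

R_B ≈ 0.250 Ω

Two-branch current divider: I_A = I_in · R_B/(R_A + R_B).
5.66/52.7 = R_B/(R_A + R_B) → R_B = R_A · (0.1074)/(1 − 0.1074) = 2.08 × 0.1203 = 0.2503 Ω.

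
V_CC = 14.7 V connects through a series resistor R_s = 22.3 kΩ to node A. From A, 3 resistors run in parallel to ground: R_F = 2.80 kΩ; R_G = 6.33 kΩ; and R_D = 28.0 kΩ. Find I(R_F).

Equivalent of the parallel group: R_p = 1.815 kΩ.
V_A by voltage divider: V_A = 14.7 × 1.815/(22.3 + 1.815) = 1.107 V.
Branch current I = V_A/R_F = 1.107/2.80 = 0.3952 mA.

I ≈ 0.395 mA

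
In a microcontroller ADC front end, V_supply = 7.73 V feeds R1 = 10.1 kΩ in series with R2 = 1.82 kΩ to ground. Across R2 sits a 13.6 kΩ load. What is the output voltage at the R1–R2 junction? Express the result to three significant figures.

V_out ≈ 1.06 V

R2 ‖ R_L = (1.82 × 13.6)/(1.82 + 13.6) = 1.605 kΩ.
Now apply the divider: V_out = 7.73 × 0.1371 = 1.060 V.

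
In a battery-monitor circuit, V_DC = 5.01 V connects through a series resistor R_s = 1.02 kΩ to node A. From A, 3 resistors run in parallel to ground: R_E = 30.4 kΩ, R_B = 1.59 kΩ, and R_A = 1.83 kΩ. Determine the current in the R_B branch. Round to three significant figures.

I ≈ 1.41 mA

Parallel bank: R_p = 1/(1/30.4 + 1/1.59 + 1/1.83) = 0.8276 kΩ.
V_A by voltage divider: V_A = 5.01 × 0.8276/(1.02 + 0.8276) = 2.244 V.
I(R_B) = V_A / R_B = 2.244/1.59 = 1.411 mA.
(Check via current divider: I_total = 2.712 mA; share G_k/ΣG = 0.5205 → same result.)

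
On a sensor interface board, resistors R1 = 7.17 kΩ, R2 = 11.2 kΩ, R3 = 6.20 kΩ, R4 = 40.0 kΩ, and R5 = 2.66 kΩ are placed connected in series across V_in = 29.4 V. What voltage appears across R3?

ΣR = 7.17 + 11.2 + 6.20 + 40.0 + 2.66 = 67.23 kΩ.
By the voltage-divider rule, V = 29.4 × 6.200/67.23 = 2.711 V.

V ≈ 2.71 V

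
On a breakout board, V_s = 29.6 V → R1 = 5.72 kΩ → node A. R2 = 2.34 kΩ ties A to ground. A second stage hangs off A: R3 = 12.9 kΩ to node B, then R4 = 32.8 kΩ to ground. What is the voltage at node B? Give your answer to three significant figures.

V_B ≈ 5.95 V

Looking into the second stage from A: R3 + R4 = 45.70 kΩ appears in parallel with R2.
R2 ‖ (R3+R4) = 2.226 kΩ.
First divider: V_A = V_s · 2.226/(5.72 + 2.226) = 8.292 V.
Stage 2 is unloaded, so V_B = V_A · R4/(R3+R4) = 8.292 × 32.8/45.70 = 5.952 V.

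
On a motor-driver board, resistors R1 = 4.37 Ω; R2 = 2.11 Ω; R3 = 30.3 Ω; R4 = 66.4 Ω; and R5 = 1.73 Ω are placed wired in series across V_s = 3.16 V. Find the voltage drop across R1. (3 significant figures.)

V ≈ 0.132 V

Series total: ΣR = 4.37 + 2.11 + 30.3 + 66.4 + 1.73 = 104.9 Ω.
By the voltage-divider rule, V = 3.16 × 4.370/104.9 = 0.1316 V.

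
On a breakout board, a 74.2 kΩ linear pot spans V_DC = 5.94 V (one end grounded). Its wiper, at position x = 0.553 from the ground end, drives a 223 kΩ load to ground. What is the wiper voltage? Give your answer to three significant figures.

Split the track: R_lower = x·R_p = 41.03 kΩ, R_upper = (1−x)·R_p = 33.17 kΩ.
Lower segment in parallel with the load: 41.03 ‖ 223 = 34.66 kΩ.
Loaded-divider output: V_out = 5.94 × 0.5110 = 3.035 V.

V_out ≈ 3.04 V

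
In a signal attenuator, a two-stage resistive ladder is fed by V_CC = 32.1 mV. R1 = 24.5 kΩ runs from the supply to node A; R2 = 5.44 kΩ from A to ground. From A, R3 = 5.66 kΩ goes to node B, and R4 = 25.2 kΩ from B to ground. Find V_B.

Looking into the second stage from A: R3 + R4 = 30.86 kΩ appears in parallel with R2.
R2 ‖ (R3+R4) = 4.625 kΩ.
First divider: V_A = V_CC · 4.625/(24.5 + 4.625) = 5.097 mV.
Stage 2 is unloaded, so V_B = V_A · R4/(R3+R4) = 5.097 × 25.2/30.86 = 4.162 mV.

V_B ≈ 4.16 mV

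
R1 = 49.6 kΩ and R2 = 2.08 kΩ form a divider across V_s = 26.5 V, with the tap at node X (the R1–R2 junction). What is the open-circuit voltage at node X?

Open-circuit (no load on X): V_th = V_s · R2/(R1 + R2) = 26.5 × 2.08/(49.60 + 2.08) = 1.067 V.

V_th ≈ 1.07 V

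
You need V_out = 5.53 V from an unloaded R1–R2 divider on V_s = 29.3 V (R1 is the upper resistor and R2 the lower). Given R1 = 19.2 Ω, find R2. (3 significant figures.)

R2 ≈ 4.47 Ω

V_out/V_s = R2/(R1+R2) = 0.1887.
R2 = R1 · 0.1887/(1 − 0.1887) = 4.467 Ω.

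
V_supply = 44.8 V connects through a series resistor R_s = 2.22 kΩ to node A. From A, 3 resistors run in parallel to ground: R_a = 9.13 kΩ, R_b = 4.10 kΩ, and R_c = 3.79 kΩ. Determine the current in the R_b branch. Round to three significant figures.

Equivalent of the parallel group: R_p = 1.620 kΩ.
V_A = 44.8 × 1.620/3.840 = 18.90 V.
I(R_b) = V_A / R_b = 18.90/4.10 = 4.610 mA.

I ≈ 4.61 mA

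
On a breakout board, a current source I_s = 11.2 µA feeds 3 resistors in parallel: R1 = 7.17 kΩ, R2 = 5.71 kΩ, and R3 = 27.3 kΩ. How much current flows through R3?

I ≈ 1.17 µA

Total conductance ΣG = 1/7.17 + 1/5.71 + 1/27.3 = 0.3512 (units of 1/kΩ).
By the current-divider rule, I = I_s · G_k/ΣG = 11.2 × 0.1043 = 1.168 µA.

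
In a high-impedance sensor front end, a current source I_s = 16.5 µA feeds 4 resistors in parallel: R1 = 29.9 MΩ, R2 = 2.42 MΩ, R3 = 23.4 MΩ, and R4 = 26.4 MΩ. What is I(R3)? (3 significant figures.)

I ≈ 1.34 µA

Total conductance ΣG = 1/29.9 + 1/2.42 + 1/23.4 + 1/26.4 = 0.5273 (units of 1/MΩ).
By the current-divider rule, I = I_s · G_k/ΣG = 16.5 × 0.08105 = 1.337 µA.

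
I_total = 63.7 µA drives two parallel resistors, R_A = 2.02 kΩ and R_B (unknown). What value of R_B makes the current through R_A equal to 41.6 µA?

R_B ≈ 3.80 kΩ

The fraction through R_A equals R_B/(R_A+R_B).
41.6/63.7 = R_B/(R_A + R_B) → R_B = R_A · (0.6531)/(1 − 0.6531) = 2.02 × 1.882 = 3.802 kΩ.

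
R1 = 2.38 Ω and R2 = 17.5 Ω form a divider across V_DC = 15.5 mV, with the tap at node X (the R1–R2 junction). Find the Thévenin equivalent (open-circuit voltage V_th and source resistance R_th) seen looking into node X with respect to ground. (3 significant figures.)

With X open, the divider is unloaded: V_th = 15.5 × 17.5/19.88 = 13.64 mV.
With V_DC suppressed (replaced by a short), R_th = R1 ‖ R2 = (2.380 × 17.5)/(2.380 + 17.5) = 2.095 Ω.

V_th ≈ 13.6 mV, R_th ≈ 2.10 Ω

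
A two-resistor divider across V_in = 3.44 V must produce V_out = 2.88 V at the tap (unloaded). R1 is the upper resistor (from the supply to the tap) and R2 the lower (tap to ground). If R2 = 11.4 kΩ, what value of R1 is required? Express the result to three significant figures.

Required fraction k = V_out/V_in = 0.8372.
So R1 = R2 · (V_in/V_out − 1) = 11.4 × (3.44/2.88 − 1) = 11.4 × 0.1944 = 2.217 kΩ.

R1 ≈ 2.22 kΩ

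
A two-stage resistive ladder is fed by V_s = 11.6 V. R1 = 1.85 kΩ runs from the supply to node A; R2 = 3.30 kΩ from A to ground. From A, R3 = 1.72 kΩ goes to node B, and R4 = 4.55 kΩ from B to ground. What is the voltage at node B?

V_B ≈ 4.54 V

Node A sees R2 in parallel with the series input of stage 2, R3 + R4 = 6.270 kΩ.
Effective lower resistance at A: R2 ‖ 6.270 = 2.162 kΩ.
So V_A = 11.6 × 0.5389 = 6.251 V.
Then the unloaded second divider: V_B = V_A × R4/(R3+R4) = 6.251 × 0.7257 = 4.536 V.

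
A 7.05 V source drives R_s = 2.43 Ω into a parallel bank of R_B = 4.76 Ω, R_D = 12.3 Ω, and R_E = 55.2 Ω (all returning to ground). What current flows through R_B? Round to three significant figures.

Combine the parallel branches: R_p = (1/4.76 + 1/12.3 + 1/55.2)⁻¹ = 3.231 Ω.
V_A = 7.05 × 3.231/5.661 = 4.024 V.
Branch current I = V_A/R_B = 4.024/4.76 = 0.8453 A.

I ≈ 0.845 A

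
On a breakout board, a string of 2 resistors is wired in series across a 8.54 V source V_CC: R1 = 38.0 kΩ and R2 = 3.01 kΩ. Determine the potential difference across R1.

V ≈ 7.91 V

ΣR = 38.0 + 3.01 = 41.01 kΩ.
Voltage divider: V = V_CC · (38.00 / 41.01) = 8.54 × 0.9266 = 7.913 V.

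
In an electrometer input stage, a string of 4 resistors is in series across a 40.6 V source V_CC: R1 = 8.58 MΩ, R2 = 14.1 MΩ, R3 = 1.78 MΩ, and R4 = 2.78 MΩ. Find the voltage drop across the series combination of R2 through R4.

Series total: ΣR = 8.58 + 14.1 + 1.78 + 2.78 = 27.24 MΩ.
R_{R2..R4} = 14.1 + 1.78 + 2.78 = 18.66 MΩ.
By the voltage-divider rule, V = 40.6 × 18.66/27.24 = 27.81 V.

V ≈ 27.8 V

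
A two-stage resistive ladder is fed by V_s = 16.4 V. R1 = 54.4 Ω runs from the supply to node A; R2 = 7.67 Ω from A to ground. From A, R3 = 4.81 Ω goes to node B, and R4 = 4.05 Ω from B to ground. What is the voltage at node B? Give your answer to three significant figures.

V_B ≈ 0.527 V

The second stage (R3 + R4 = 8.860 Ω) loads node A in parallel with R2.
R2 ‖ (R3+R4) = 4.111 Ω.
So V_A = 16.4 × 0.07026 = 1.152 V.
Stage 2 is unloaded, so V_B = V_A · R4/(R3+R4) = 1.152 × 4.05/8.860 = 0.5267 V.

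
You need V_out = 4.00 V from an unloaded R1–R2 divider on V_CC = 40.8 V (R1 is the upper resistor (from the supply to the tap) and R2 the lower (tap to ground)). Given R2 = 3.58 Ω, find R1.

R1 ≈ 32.9 Ω

Required fraction k = V_out/V_CC = 0.09804.
R1 = R2·(1/k − 1) = 3.58 × 9.200 = 32.94 Ω.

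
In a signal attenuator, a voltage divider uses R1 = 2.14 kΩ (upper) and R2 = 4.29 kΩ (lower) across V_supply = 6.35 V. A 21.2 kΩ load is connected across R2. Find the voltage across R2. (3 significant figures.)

V_out ≈ 3.97 V

First combine the lower leg with the load: R2 ‖ R_L = 3.568 kΩ.
Voltage divider with the loaded lower leg: V_out = 6.35 × 3.568/(2.14 + 3.568) = 6.35 × 0.6251 = 3.969 V.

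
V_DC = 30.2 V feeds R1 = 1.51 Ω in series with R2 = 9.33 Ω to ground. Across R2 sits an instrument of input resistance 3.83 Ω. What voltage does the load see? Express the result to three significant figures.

R2 ‖ R_L = (9.33 × 3.83)/(9.33 + 3.83) = 2.715 Ω.
Then V_out = V_DC · R2'/(R1 + R2') = 30.2 × 2.715/4.225 = 19.41 V.
(Unloaded it would be 26.0 V; the load pulls it down.)

V_out ≈ 19.4 V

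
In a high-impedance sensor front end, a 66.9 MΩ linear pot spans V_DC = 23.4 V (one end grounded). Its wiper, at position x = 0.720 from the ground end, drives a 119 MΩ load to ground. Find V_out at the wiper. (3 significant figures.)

Split the track: R_lower = x·R_p = 48.17 MΩ, R_upper = (1−x)·R_p = 18.73 MΩ.
(x·R_p) ‖ R_L = 34.29 MΩ.
Loaded-divider output: V_out = 23.4 × 0.6467 = 15.13 V.

V_out ≈ 15.1 V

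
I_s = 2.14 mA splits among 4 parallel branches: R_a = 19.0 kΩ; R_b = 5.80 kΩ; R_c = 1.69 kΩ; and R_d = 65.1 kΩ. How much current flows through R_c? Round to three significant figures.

Conductances: ΣG = 1/19.0 + 1/5.80 + 1/1.69 + 1/65.1 = 0.8321 (1/kΩ).
Current divider: I(R_c) = I_s · G_k/ΣG = 2.14 × (0.5917/0.8321) = 2.14 × 0.7111 = 1.522 mA.

I ≈ 1.52 mA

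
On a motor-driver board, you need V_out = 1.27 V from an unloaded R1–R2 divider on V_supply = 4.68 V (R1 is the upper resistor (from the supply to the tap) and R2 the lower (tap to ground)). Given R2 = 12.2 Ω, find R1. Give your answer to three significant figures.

The divider ratio is R2/(R1+R2) = 1.27/4.68 = 0.2714.
Rearranging, R1 = R2·(1−k)/k = 12.2 × 2.685 = 32.76 Ω.

R1 ≈ 32.8 Ω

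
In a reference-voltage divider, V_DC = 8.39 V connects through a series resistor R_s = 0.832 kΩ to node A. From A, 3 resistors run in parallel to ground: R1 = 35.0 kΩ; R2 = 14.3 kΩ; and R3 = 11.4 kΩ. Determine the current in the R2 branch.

Parallel bank: R_p = 1/(1/35.0 + 1/14.3 + 1/11.4) = 5.370 kΩ.
V_A by voltage divider: V_A = 8.39 × 5.370/(0.832 + 5.370) = 7.264 V.
Branch current I = V_A/R2 = 7.264/14.3 = 0.5080 mA.

I ≈ 0.508 mA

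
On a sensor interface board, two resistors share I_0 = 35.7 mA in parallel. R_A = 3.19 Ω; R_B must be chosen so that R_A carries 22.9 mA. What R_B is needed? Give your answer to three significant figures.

R_B ≈ 5.71 Ω

In a two-way split, I_A/I_0 = R_B/(R_A + R_B).
22.9/35.7 = R_B/(R_A + R_B) → R_B = R_A · (0.6415)/(1 − 0.6415) = 3.19 × 1.789 = 5.707 Ω.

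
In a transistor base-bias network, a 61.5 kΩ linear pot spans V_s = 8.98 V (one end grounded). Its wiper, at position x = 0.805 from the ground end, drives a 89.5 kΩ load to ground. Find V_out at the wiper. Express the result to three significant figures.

The pot divides into 11.99 kΩ above the wiper and 49.51 kΩ below.
(x·R_p) ‖ R_L = 31.88 kΩ.
Loaded-divider output: V_out = 8.98 × 0.7266 = 6.525 V.

V_out ≈ 6.53 V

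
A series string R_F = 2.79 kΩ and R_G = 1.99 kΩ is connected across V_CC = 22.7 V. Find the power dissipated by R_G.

P ≈ 44.9 mW

The common current is I = 22.7/4.780 = 4.749 mA.
P(R_G) = I²·R_G = (4.749)² × 1.99 = 44.88 mW.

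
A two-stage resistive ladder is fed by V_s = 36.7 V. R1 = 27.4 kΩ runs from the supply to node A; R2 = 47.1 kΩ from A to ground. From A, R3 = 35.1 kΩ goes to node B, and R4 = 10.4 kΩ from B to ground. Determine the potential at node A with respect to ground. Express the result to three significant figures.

Looking into the second stage from A: R3 + R4 = 45.50 kΩ appears in parallel with R2.
Effective lower resistance at A: R2 ‖ 45.50 = 23.14 kΩ.
V_A = 36.7 × 23.14/(27.4 + 23.14) = 16.80 V.

V_A ≈ 16.8 V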